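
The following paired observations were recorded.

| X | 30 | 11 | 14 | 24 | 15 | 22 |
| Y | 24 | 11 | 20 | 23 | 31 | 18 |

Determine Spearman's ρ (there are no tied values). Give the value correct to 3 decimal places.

Rank X: 6, 1, 2, 5, 3, 4
Rank Y: 5, 1, 3, 4, 6, 2
d = rank(X) − rank(Y): 1, 0, -1, 1, -3, 2; Σd² = 16
ρ = 1 − 6Σd² / [n(n²−1)] = 1 − 6×16 / (6×35) = 1 − 96/210 ≈ 0.543

0.543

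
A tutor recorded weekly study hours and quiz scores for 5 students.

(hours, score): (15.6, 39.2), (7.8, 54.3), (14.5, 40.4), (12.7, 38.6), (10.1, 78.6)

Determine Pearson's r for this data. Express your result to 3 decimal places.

-0.655

n = 5, Σx = 60.7, Σy = 251.1, Σx² = 777.75, Σy² = 13785.21, Σxy = 2904.94
nΣxy − ΣxΣy = 14524.7 − 15241.77 = -717.07
nΣx² − (Σx)² = 3888.75 − 3684.49 = 204.26; nΣy² − (Σy)² = 68926.05 − 63051.21 = 5874.84
r = -717.07 / √(204.26 × 5874.84) = -717.07 / 1095.4427 ≈ -0.655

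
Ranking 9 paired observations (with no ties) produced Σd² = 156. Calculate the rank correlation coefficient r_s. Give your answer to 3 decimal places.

ρ = 1 − 6Σd² / [n(n²−1)] = 1 − 6×156 / (9×80)
  = 1 − 936/720 = 1 − 1.3000 ≈ -0.300

-0.300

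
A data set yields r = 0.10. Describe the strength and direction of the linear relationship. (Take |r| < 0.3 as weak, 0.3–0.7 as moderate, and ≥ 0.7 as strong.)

r = 0.10 > 0 so the relationship is positive.
|r| = 0.10, which falls in the weak range.

weak positive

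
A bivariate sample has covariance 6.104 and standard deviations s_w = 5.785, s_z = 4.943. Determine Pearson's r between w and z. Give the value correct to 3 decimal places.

0.213

r = Cov(w,z) / (s_w · s_z) = 6.104 / (5.785 × 4.943)
  = 6.104 / 28.5953 ≈ 0.213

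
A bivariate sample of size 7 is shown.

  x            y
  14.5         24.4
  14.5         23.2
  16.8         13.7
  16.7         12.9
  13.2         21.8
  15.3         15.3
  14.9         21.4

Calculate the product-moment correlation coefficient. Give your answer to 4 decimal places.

-0.8381

n = 7, Σx = 105.9, Σy = 132.7, Σx² = 1611.97, Σy² = 2654.99, Σxy = 1976.5
nΣxy − ΣxΣy = 13835.5 − 14052.93 = -217.43
nΣx² − (Σx)² = 11283.79 − 11214.81 = 68.98; nΣy² − (Σy)² = 18584.93 − 17609.29 = 975.64
r = -217.43 / √(68.98 × 975.64) = -217.43 / 259.4218 ≈ -0.8381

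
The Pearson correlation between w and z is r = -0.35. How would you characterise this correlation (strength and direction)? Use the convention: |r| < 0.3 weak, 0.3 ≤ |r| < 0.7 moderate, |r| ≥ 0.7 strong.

r = -0.35 < 0 so the relationship is negative.
|r| = 0.35, which falls in the moderate range.

moderate negative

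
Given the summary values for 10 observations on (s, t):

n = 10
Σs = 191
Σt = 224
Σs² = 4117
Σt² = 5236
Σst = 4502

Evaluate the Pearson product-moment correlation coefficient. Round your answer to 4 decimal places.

r = (nΣst − ΣsΣt) / √[(nΣs² − (Σs)²)(nΣt² − (Σt)²)]
Numerator: 10×4502 − 191×224 = 2236
Denominator: √[(41170 − 36481)(52360 − 50176)] = √[4689 × 2184] = 3200.1212
r = 2236 / 3200.1212 ≈ 0.6987

0.6987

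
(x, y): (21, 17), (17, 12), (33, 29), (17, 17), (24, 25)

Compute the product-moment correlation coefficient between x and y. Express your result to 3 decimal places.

0.920

n = 5, Σx = 112, Σy = 100, Σx² = 2684, Σy² = 2188, Σxy = 2407
nΣxy − ΣxΣy = 12035 − 11200 = 835
nΣx² − (Σx)² = 13420 − 12544 = 876; nΣy² − (Σy)² = 10940 − 10000 = 940
r = 835 / √(876 × 940) = 835 / 907.4359 ≈ 0.920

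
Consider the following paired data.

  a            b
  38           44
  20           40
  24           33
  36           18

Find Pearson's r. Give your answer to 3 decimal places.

-0.232

n = 4, Σa = 118, Σb = 135, Σa² = 3716, Σb² = 4949, Σab = 3912
nΣab − ΣaΣb = 15648 − 15930 = -282
nΣa² − (Σa)² = 14864 − 13924 = 940; nΣb² − (Σb)² = 19796 − 18225 = 1571
r = -282 / √(940 × 1571) = -282 / 1215.2119 ≈ -0.232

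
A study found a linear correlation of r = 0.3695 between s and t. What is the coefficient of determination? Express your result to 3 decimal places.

r² = (0.3695)² = 0.137

0.137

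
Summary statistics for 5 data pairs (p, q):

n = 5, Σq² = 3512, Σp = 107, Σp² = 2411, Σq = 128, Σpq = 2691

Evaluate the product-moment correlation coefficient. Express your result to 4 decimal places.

r = (nΣpq − ΣpΣq) / √[(nΣp² − (Σp)²)(nΣq² − (Σq)²)]
Numerator: 5×2691 − 107×128 = -241
Denominator: √[(12055 − 11449)(17560 − 16384)] = √[606 × 1176] = 844.1896
r = -241 / 844.1896 ≈ -0.2855

-0.2855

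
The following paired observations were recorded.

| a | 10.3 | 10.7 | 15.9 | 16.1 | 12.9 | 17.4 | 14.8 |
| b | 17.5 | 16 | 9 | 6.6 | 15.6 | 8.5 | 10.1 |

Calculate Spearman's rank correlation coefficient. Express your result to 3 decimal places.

-0.964

Rank a: 1, 2, 5, 6, 3, 7, 4
Rank b: 7, 6, 3, 1, 5, 2, 4
d = rank(a) − rank(b): -6, -4, 2, 5, -2, 5, 0; Σd² = 110
ρ = 1 − 6Σd² / [n(n²−1)] = 1 − 6×110 / (7×48) = 1 − 660/336 ≈ -0.964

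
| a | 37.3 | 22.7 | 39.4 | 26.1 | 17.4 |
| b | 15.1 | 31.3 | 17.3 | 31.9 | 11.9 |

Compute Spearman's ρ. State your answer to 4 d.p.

0.2000

Rank a: 4, 2, 5, 3, 1
Rank b: 2, 4, 3, 5, 1
d = rank(a) − rank(b): 2, -2, 2, -2, 0; Σd² = 16
ρ = 1 − 6Σd² / [n(n²−1)] = 1 − 6×16 / (5×24) = 1 − 96/120 ≈ 0.2000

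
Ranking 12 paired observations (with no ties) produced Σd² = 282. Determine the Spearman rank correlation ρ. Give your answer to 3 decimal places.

0.014

ρ = 1 − 6Σd² / [n(n²−1)] = 1 − 6×282 / (12×143)
  = 1 − 1692/1716 = 1 − 0.9860 ≈ 0.014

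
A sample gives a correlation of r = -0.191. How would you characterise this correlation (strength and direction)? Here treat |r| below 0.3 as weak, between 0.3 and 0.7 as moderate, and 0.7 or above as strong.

r = -0.191 < 0 so the relationship is negative.
|r| = 0.191, which falls in the weak range.

weak negative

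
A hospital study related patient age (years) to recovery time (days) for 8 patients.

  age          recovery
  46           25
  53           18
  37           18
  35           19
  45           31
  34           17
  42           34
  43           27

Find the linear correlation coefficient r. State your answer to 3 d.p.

n = 8, Σx = 335, Σy = 189, Σx² = 14313, Σy² = 4769, Σxy = 7997
nΣxy − ΣxΣy = 63976 − 63315 = 661
nΣx² − (Σx)² = 114504 − 112225 = 2279; nΣy² − (Σy)² = 38152 − 35721 = 2431
r = 661 / √(2279 × 2431) = 661 / 2353.7734 ≈ 0.281

0.281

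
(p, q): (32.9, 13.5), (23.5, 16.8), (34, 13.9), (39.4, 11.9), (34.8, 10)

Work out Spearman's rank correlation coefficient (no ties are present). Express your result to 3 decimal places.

-0.800

Rank p: 2, 1, 3, 5, 4
Rank q: 3, 5, 4, 2, 1
d = rank(p) − rank(q): -1, -4, -1, 3, 3; Σd² = 36
ρ = 1 − 6Σd² / [n(n²−1)] = 1 − 6×36 / (5×24) = 1 − 216/120 ≈ -0.800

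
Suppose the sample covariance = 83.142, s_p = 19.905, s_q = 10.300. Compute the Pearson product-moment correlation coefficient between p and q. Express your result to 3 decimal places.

0.406

r = Cov(p,q) / (s_p · s_q) = 83.142 / (19.905 × 10.300)
  = 83.142 / 205.0215 ≈ 0.406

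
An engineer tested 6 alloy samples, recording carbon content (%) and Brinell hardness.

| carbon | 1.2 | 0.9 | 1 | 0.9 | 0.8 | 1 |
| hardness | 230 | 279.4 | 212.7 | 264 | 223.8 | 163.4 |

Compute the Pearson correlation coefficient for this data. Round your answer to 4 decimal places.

-0.2621

n = 6, Σx = 5.8, Σy = 1373.3, Σx² = 5.7, Σy² = 322687.65, Σxy = 1320.2
nΣxy − ΣxΣy = 7921.2 − 7965.14 = -43.94
nΣx² − (Σx)² = 34.2 − 33.64 = 0.56; nΣy² − (Σy)² = 1936125.9 − 1885952.89 = 50173.01
r = -43.94 / √(0.56 × 50173.01) = -43.94 / 167.6213 ≈ -0.2621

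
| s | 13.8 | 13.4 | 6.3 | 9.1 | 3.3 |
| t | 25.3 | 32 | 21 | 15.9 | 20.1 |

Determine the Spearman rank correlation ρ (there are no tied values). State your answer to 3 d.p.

0.600

Rank s: 5, 4, 2, 3, 1
Rank t: 4, 5, 3, 1, 2
d = rank(s) − rank(t): 1, -1, -1, 2, -1; Σd² = 8
ρ = 1 − 6Σd² / [n(n²−1)] = 1 − 6×8 / (5×24) = 1 − 48/120 ≈ 0.600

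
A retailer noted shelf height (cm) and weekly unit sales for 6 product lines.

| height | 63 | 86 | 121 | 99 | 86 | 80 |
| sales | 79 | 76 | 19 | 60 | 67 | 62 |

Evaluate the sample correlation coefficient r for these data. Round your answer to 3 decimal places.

-0.896

n = 6, Σx = 535, Σy = 363, Σx² = 49603, Σy² = 24311, Σxy = 30474
nΣxy − ΣxΣy = 182844 − 194205 = -11361
nΣx² − (Σx)² = 297618 − 286225 = 11393; nΣy² − (Σy)² = 145866 − 131769 = 14097
r = -11361 / √(11393 × 14097) = -11361 / 12673.0865 ≈ -0.896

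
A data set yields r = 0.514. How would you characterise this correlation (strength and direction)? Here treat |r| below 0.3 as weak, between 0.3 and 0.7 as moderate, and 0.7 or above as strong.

r = 0.514 > 0 so the relationship is positive.
|r| = 0.514, which falls in the moderate range.

moderate positive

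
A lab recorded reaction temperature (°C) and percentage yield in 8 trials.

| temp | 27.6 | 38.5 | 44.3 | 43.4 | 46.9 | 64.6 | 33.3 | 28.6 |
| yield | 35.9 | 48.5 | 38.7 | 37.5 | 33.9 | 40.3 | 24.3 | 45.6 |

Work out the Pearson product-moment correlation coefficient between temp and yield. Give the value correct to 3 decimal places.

n = 8, Σx = 327.2, Σy = 304.7, Σx² = 14389.68, Σy² = 11988.15, Σxy = 12506.64
nΣxy − ΣxΣy = 100053.12 − 99697.84 = 355.28
nΣx² − (Σx)² = 115117.44 − 107059.84 = 8057.6; nΣy² − (Σy)² = 95905.2 − 92842.09 = 3063.11
r = 355.28 / √(8057.6 × 3063.11) = 355.28 / 4968.0293 ≈ 0.072

0.072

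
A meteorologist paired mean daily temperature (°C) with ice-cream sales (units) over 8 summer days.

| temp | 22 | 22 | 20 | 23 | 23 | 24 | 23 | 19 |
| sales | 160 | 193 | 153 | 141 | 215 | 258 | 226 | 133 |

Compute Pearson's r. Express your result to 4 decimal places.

n = 8, Σx = 176, Σy = 1479, Σx² = 3892, Σy² = 287693, Σxy = 32931
nΣxy − ΣxΣy = 263448 − 260304 = 3144
nΣx² − (Σx)² = 31136 − 30976 = 160; nΣy² − (Σy)² = 2301544 − 2187441 = 114103
r = 3144 / √(160 × 114103) = 3144 / 4272.7602 ≈ 0.7358

0.7358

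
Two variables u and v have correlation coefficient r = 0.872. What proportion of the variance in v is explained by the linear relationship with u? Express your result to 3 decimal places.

0.760

r² = (0.872)² = 0.760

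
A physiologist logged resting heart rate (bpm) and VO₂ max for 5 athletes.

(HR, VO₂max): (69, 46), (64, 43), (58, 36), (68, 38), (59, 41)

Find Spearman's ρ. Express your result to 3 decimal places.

Rank HR: 5, 3, 1, 4, 2
Rank VO₂max: 5, 4, 1, 2, 3
d = rank(HR) − rank(VO₂max): 0, -1, 0, 2, -1; Σd² = 6
ρ = 1 − 6Σd² / [n(n²−1)] = 1 − 6×6 / (5×24) = 1 − 36/120 ≈ 0.700

0.700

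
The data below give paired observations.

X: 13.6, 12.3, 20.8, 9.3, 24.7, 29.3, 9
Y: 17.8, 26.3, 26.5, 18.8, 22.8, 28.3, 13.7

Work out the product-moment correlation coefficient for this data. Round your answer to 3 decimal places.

n = 7, ΣX = 119, ΣY = 154.2, ΣX² = 2404.96, ΣY² = 3572.64, ΣXY = 2807.26
nΣXY − ΣXΣY = 19650.82 − 18349.8 = 1301.02
nΣX² − (ΣX)² = 16834.72 − 14161 = 2673.72; nΣY² − (ΣY)² = 25008.48 − 23777.64 = 1230.84
r = 1301.02 / √(2673.72 × 1230.84) = 1301.02 / 1814.0897 ≈ 0.717

0.717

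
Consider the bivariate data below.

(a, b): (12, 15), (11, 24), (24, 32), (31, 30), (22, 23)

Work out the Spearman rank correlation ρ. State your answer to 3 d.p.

0.600

Rank a: 2, 1, 4, 5, 3
Rank b: 1, 3, 5, 4, 2
d = rank(a) − rank(b): 1, -2, -1, 1, 1; Σd² = 8
ρ = 1 − 6Σd² / [n(n²−1)] = 1 − 6×8 / (5×24) = 1 − 48/120 ≈ 0.600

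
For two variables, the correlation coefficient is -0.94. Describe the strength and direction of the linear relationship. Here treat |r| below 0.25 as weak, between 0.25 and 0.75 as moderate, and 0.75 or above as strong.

strong negative

r = -0.94 < 0 so the relationship is negative.
|r| = 0.94, which falls in the strong range.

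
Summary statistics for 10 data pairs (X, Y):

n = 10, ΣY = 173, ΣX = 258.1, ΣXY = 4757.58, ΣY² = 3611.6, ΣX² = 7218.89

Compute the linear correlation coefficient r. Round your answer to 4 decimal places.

0.4980

r = (nΣXY − ΣXΣY) / √[(nΣX² − (ΣX)²)(nΣY² − (ΣY)²)]
Numerator: 10×4757.58 − 258.1×173 = 2924.5
Denominator: √[(72188.9 − 66615.61)(36116 − 29929)] = √[5573.29 × 6187] = 5872.1329
r = 2924.5 / 5872.1329 ≈ 0.4980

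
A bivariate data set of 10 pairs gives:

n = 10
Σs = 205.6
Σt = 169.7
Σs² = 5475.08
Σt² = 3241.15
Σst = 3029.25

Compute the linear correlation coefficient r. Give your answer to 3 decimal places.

r = (nΣst − ΣsΣt) / √[(nΣs² − (Σs)²)(nΣt² − (Σt)²)]
Numerator: 10×3029.25 − 205.6×169.7 = -4597.82
Denominator: √[(54750.8 − 42271.36)(32411.5 − 28798.09)] = √[12479.44 × 3613.41] = 6715.1570
r = -4597.82 / 6715.1570 ≈ -0.685

-0.685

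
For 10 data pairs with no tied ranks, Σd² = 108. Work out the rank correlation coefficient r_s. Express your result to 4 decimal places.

ρ = 1 − 6Σd² / [n(n²−1)] = 1 − 6×108 / (10×99)
  = 1 − 648/990 = 1 − 0.65455 ≈ 0.3455

0.3455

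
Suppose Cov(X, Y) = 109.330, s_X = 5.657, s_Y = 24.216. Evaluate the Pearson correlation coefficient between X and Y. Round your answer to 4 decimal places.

r = Cov(X,Y) / (s_X · s_Y) = 109.330 / (5.657 × 24.216)
  = 109.330 / 136.9899 ≈ 0.7981

0.7981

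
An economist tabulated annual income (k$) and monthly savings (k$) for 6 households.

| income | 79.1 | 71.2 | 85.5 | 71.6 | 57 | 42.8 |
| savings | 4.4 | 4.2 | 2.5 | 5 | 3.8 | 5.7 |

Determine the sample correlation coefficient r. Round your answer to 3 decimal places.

-0.684

n = 6, Σx = 407.2, Σy = 25.6, Σx² = 28843.9, Σy² = 115.18, Σxy = 1679.39
nΣxy − ΣxΣy = 10076.34 − 10424.32 = -347.98
nΣx² − (Σx)² = 173063.4 − 165811.84 = 7251.56; nΣy² − (Σy)² = 691.08 − 655.36 = 35.72
r = -347.98 / √(7251.56 × 35.72) = -347.98 / 508.9457 ≈ -0.684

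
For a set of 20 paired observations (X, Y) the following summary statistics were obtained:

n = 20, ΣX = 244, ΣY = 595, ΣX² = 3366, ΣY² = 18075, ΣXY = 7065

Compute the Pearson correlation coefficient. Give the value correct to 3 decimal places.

r = (nΣXY − ΣXΣY) / √[(nΣX² − (ΣX)²)(nΣY² − (ΣY)²)]
Numerator: 20×7065 − 244×595 = -3880
Denominator: √[(67320 − 59536)(361500 − 354025)] = √[7784 × 7475] = 7627.9355
r = -3880 / 7627.9355 ≈ -0.509

-0.509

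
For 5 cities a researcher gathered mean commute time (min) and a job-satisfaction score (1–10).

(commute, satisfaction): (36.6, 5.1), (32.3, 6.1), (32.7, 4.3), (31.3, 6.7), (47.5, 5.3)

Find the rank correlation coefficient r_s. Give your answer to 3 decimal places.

-0.600

Rank commute: 4, 2, 3, 1, 5
Rank satisfaction: 2, 4, 1, 5, 3
d = rank(commute) − rank(satisfaction): 2, -2, 2, -4, 2; Σd² = 32
ρ = 1 − 6Σd² / [n(n²−1)] = 1 − 6×32 / (5×24) = 1 − 192/120 ≈ -0.600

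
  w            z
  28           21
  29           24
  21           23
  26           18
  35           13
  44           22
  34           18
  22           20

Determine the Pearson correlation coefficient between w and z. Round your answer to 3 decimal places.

-0.214

n = 8, Σw = 239, Σz = 159, Σw² = 7543, Σz² = 3247, Σwz = 4710
nΣwz − ΣwΣz = 37680 − 38001 = -321
nΣw² − (Σw)² = 60344 − 57121 = 3223; nΣz² − (Σz)² = 25976 − 25281 = 695
r = -321 / √(3223 × 695) = -321 / 1496.6579 ≈ -0.214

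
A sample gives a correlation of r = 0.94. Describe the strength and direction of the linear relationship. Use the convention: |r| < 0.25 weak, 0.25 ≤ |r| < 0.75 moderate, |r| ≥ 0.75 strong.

r = 0.94 > 0 so the relationship is positive.
|r| = 0.94, which falls in the strong range.

strong positive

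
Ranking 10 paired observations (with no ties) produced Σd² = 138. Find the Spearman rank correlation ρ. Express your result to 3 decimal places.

ρ = 1 − 6Σd² / [n(n²−1)] = 1 − 6×138 / (10×99)
  = 1 − 828/990 = 1 − 0.8364 ≈ 0.164

0.164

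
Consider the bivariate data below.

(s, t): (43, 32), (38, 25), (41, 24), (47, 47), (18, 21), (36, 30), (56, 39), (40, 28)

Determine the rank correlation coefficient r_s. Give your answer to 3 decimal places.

Rank s: 6, 3, 5, 7, 1, 2, 8, 4
Rank t: 6, 3, 2, 8, 1, 5, 7, 4
d = rank(s) − rank(t): 0, 0, 3, -1, 0, -3, 1, 0; Σd² = 20
ρ = 1 − 6Σd² / [n(n²−1)] = 1 − 6×20 / (8×63) = 1 − 120/504 ≈ 0.762

0.762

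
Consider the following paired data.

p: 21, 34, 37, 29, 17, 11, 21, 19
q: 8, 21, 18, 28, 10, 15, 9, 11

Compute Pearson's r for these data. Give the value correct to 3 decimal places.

0.595

n = 8, Σp = 189, Σq = 120, Σp² = 5019, Σq² = 2140, Σpq = 3093
nΣpq − ΣpΣq = 24744 − 22680 = 2064
nΣp² − (Σp)² = 40152 − 35721 = 4431; nΣq² − (Σq)² = 17120 − 14400 = 2720
r = 2064 / √(4431 × 2720) = 2064 / 3471.6451 ≈ 0.595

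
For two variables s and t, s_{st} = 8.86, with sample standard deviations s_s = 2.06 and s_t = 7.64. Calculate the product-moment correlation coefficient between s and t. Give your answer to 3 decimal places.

r = Cov(s,t) / (s_s · s_t) = 8.86 / (2.06 × 7.64)
  = 8.86 / 15.7384 ≈ 0.563

0.563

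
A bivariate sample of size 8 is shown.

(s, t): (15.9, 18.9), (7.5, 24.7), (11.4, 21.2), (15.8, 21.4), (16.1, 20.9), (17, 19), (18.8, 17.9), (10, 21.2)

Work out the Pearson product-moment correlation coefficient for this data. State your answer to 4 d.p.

n = 8, Σs = 112.5, Σt = 165.2, Σs² = 1690.31, Σt² = 3442.36, Σst = 2273.57
nΣst − ΣsΣt = 18188.56 − 18585 = -396.44
nΣs² − (Σs)² = 13522.48 − 12656.25 = 866.23; nΣt² − (Σt)² = 27538.88 − 27291.04 = 247.84
r = -396.44 / √(866.23 × 247.84) = -396.44 / 463.3427 ≈ -0.8556

-0.8556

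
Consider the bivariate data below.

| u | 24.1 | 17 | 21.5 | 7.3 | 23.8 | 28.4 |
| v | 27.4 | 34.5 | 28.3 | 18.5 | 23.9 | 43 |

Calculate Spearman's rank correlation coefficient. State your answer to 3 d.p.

0.486

Rank u: 5, 2, 3, 1, 4, 6
Rank v: 3, 5, 4, 1, 2, 6
d = rank(u) − rank(v): 2, -3, -1, 0, 2, 0; Σd² = 18
ρ = 1 − 6Σd² / [n(n²−1)] = 1 − 6×18 / (6×35) = 1 − 108/210 ≈ 0.486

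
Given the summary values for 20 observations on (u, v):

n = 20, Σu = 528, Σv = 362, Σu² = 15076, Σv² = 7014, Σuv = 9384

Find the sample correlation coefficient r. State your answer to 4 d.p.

r = (nΣuv − ΣuΣv) / √[(nΣu² − (Σu)²)(nΣv² − (Σv)²)]
Numerator: 20×9384 − 528×362 = -3456
Denominator: √[(301520 − 278784)(140280 − 131044)] = √[22736 × 9236] = 14491.0212
r = -3456 / 14491.0212 ≈ -0.2385

-0.2385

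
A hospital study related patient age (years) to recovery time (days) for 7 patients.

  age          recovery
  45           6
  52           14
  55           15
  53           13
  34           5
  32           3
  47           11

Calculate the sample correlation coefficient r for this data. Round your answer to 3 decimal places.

n = 7, Σx = 318, Σy = 67, Σx² = 14952, Σy² = 781, Σxy = 3295
nΣxy − ΣxΣy = 23065 − 21306 = 1759
nΣx² − (Σx)² = 104664 − 101124 = 3540; nΣy² − (Σy)² = 5467 − 4489 = 978
r = 1759 / √(3540 × 978) = 1759 / 1860.6773 ≈ 0.945

0.945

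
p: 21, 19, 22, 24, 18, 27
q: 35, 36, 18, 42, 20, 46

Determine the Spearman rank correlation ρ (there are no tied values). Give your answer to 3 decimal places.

0.600

Rank p: 3, 2, 4, 5, 1, 6
Rank q: 3, 4, 1, 5, 2, 6
d = rank(p) − rank(q): 0, -2, 3, 0, -1, 0; Σd² = 14
ρ = 1 − 6Σd² / [n(n²−1)] = 1 − 6×14 / (6×35) = 1 − 84/210 ≈ 0.600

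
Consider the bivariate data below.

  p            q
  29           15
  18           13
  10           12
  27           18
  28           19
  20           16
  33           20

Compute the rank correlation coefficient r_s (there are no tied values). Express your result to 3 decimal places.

Rank p: 6, 2, 1, 4, 5, 3, 7
Rank q: 3, 2, 1, 5, 6, 4, 7
d = rank(p) − rank(q): 3, 0, 0, -1, -1, -1, 0; Σd² = 12
ρ = 1 − 6Σd² / [n(n²−1)] = 1 − 6×12 / (7×48) = 1 − 72/336 ≈ 0.786

0.786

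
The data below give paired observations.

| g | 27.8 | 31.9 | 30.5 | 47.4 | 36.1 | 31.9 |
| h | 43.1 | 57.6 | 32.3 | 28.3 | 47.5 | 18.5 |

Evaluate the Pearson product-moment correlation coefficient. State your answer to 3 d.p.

-0.246

n = 6, Σg = 205.6, Σh = 227.3, Σg² = 7288.28, Σh² = 9618.05, Σgh = 7667.09
nΣgh − ΣgΣh = 46002.54 − 46732.88 = -730.34
nΣg² − (Σg)² = 43729.68 − 42271.36 = 1458.32; nΣh² − (Σh)² = 57708.3 − 51665.29 = 6043.01
r = -730.34 / √(1458.32 × 6043.01) = -730.34 / 2968.6095 ≈ -0.246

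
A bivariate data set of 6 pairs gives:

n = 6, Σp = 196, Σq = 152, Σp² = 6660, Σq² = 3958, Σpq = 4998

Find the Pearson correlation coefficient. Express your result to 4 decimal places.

r = (nΣpq − ΣpΣq) / √[(nΣp² − (Σp)²)(nΣq² − (Σq)²)]
Numerator: 6×4998 − 196×152 = 196
Denominator: √[(39960 − 38416)(23748 − 23104)] = √[1544 × 644] = 997.1640
r = 196 / 997.1640 ≈ 0.1966

0.1966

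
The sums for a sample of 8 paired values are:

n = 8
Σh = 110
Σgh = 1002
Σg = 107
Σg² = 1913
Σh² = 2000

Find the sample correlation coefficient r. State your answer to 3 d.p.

-0.968

r = (nΣgh − ΣgΣh) / √[(nΣg² − (Σg)²)(nΣh² − (Σh)²)]
Numerator: 8×1002 − 107×110 = -3754
Denominator: √[(15304 − 11449)(16000 − 12100)] = √[3855 × 3900] = 3877.4347
r = -3754 / 3877.4347 ≈ -0.968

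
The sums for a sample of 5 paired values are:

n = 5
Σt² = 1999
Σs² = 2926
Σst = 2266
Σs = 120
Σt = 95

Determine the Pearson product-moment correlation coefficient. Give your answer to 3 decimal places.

-0.148

r = (nΣst − ΣsΣt) / √[(nΣs² − (Σs)²)(nΣt² − (Σt)²)]
Numerator: 5×2266 − 120×95 = -70
Denominator: √[(14630 − 14400)(9995 − 9025)] = √[230 × 970] = 472.3346
r = -70 / 472.3346 ≈ -0.148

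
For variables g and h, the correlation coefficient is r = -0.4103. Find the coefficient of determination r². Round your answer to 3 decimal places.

0.168

r² = (-0.4103)² = 0.168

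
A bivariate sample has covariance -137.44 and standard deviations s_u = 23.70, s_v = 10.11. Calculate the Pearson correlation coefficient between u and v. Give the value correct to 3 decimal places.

-0.574

r = Cov(u,v) / (s_u · s_v) = -137.44 / (23.70 × 10.11)
  = -137.44 / 239.6070 ≈ -0.574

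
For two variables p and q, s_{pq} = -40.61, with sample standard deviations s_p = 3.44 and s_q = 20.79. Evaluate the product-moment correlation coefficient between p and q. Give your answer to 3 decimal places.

-0.568

r = Cov(p,q) / (s_p · s_q) = -40.61 / (3.44 × 20.79)
  = -40.61 / 71.5176 ≈ -0.568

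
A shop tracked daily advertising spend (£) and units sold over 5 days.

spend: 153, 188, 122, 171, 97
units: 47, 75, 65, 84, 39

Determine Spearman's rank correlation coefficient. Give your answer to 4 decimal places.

0.8000

Rank spend: 3, 5, 2, 4, 1
Rank units: 2, 4, 3, 5, 1
d = rank(spend) − rank(units): 1, 1, -1, -1, 0; Σd² = 4
ρ = 1 − 6Σd² / [n(n²−1)] = 1 − 6×4 / (5×24) = 1 − 24/120 ≈ 0.8000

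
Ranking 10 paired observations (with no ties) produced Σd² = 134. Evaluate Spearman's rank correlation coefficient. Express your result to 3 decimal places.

ρ = 1 − 6Σd² / [n(n²−1)] = 1 − 6×134 / (10×99)
  = 1 − 804/990 = 1 − 0.8121 ≈ 0.188

0.188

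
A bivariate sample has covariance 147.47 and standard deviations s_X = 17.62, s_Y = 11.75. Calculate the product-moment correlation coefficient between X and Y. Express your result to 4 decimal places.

r = Cov(X,Y) / (s_X · s_Y) = 147.47 / (17.62 × 11.75)
  = 147.47 / 207.0350 ≈ 0.7123

0.7123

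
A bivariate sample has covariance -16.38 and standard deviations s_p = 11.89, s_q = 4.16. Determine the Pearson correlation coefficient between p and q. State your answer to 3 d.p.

-0.331

r = Cov(p,q) / (s_p · s_q) = -16.38 / (11.89 × 4.16)
  = -16.38 / 49.4624 ≈ -0.331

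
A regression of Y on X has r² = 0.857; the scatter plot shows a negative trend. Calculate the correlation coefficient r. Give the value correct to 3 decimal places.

|r| = √0.857 = 0.926
The association is negative, so r = −0.926.

-0.926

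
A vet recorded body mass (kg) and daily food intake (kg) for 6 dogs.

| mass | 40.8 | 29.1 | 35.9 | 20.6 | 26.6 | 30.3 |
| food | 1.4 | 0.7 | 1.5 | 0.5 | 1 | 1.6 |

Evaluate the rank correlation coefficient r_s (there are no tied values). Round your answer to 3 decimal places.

0.714

Rank mass: 6, 3, 5, 1, 2, 4
Rank food: 4, 2, 5, 1, 3, 6
d = rank(mass) − rank(food): 2, 1, 0, 0, -1, -2; Σd² = 10
ρ = 1 − 6Σd² / [n(n²−1)] = 1 − 6×10 / (6×35) = 1 − 60/210 ≈ 0.714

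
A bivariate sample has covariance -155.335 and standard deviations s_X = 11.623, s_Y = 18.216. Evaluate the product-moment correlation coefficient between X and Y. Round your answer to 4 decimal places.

-0.7337

r = Cov(X,Y) / (s_X · s_Y) = -155.335 / (11.623 × 18.216)
  = -155.335 / 211.7246 ≈ -0.7337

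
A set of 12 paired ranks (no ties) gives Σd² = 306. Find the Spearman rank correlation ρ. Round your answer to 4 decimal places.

-0.0699

ρ = 1 − 6Σd² / [n(n²−1)] = 1 − 6×306 / (12×143)
  = 1 − 1836/1716 = 1 − 1.06993 ≈ -0.0699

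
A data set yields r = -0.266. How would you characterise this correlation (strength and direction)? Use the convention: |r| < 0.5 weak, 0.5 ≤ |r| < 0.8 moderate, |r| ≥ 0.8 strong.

r = -0.266 < 0 so the relationship is negative.
|r| = 0.266, which falls in the weak range.

weak negative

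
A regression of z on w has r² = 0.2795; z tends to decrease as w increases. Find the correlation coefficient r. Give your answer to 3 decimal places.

|r| = √0.2795 = 0.529
The association is negative, so r = −0.529.

-0.529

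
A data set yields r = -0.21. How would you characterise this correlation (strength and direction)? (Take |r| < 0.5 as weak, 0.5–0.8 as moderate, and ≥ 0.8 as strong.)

r = -0.21 < 0 so the relationship is negative.
|r| = 0.21, which falls in the weak range.

weak negative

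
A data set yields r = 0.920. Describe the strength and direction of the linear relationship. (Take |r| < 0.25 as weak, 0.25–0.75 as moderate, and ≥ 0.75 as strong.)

r = 0.920 > 0 so the relationship is positive.
|r| = 0.920, which falls in the strong range.

strong positive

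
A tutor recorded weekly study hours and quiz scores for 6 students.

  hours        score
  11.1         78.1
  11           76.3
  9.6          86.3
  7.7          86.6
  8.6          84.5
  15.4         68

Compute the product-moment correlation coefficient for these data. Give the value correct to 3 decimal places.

n = 6, Σx = 63.4, Σy = 479.8, Σx² = 706.78, Σy² = 38632.8, Σxy = 4975.41
nΣxy − ΣxΣy = 29852.46 − 30419.32 = -566.86
nΣx² − (Σx)² = 4240.68 − 4019.56 = 221.12; nΣy² − (Σy)² = 231796.8 − 230208.04 = 1588.76
r = -566.86 / √(221.12 × 1588.76) = -566.86 / 592.7112 ≈ -0.956

-0.956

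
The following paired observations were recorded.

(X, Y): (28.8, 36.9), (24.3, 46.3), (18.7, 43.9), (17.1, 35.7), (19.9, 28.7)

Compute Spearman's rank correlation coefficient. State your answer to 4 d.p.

Rank X: 5, 4, 2, 1, 3
Rank Y: 3, 5, 4, 2, 1
d = rank(X) − rank(Y): 2, -1, -2, -1, 2; Σd² = 14
ρ = 1 − 6Σd² / [n(n²−1)] = 1 − 6×14 / (5×24) = 1 − 84/120 ≈ 0.3000

0.3000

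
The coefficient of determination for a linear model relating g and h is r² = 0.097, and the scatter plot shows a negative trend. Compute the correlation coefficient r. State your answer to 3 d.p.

|r| = √0.097 = 0.311
The association is negative, so r = −0.311.

-0.311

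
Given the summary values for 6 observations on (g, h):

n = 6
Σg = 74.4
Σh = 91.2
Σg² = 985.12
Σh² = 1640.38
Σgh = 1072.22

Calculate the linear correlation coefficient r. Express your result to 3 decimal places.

-0.465

r = (nΣgh − ΣgΣh) / √[(nΣg² − (Σg)²)(nΣh² − (Σh)²)]
Numerator: 6×1072.22 − 74.4×91.2 = -351.96
Denominator: √[(5910.72 − 5535.36)(9842.28 − 8317.44)] = √[375.36 × 1524.84] = 756.5474
r = -351.96 / 756.5474 ≈ -0.465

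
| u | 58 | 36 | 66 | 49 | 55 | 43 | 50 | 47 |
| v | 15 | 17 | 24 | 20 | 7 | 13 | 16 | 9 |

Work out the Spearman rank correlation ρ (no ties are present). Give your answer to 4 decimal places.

Rank u: 7, 1, 8, 4, 6, 2, 5, 3
Rank v: 4, 6, 8, 7, 1, 3, 5, 2
d = rank(u) − rank(v): 3, -5, 0, -3, 5, -1, 0, 1; Σd² = 70
ρ = 1 − 6Σd² / [n(n²−1)] = 1 − 6×70 / (8×63) = 1 − 420/504 ≈ 0.1667

0.1667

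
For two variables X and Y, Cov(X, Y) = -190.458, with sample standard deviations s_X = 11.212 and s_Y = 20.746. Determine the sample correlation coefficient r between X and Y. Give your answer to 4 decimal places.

-0.8188

r = Cov(X,Y) / (s_X · s_Y) = -190.458 / (11.212 × 20.746)
  = -190.458 / 232.6042 ≈ -0.8188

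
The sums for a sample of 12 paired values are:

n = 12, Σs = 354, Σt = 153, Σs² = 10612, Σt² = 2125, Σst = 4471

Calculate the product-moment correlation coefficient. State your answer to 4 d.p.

-0.2477

r = (nΣst − ΣsΣt) / √[(nΣs² − (Σs)²)(nΣt² − (Σt)²)]
Numerator: 12×4471 − 354×153 = -510
Denominator: √[(127344 − 125316)(25500 − 23409)] = √[2028 × 2091] = 2059.2591
r = -510 / 2059.2591 ≈ -0.2477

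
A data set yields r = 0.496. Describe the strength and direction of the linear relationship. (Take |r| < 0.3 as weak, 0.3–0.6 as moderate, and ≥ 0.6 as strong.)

r = 0.496 > 0 so the relationship is positive.
|r| = 0.496, which falls in the moderate range.

moderate positive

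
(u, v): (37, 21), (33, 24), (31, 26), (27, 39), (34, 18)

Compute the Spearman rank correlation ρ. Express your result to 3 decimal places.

-0.900

Rank u: 5, 3, 2, 1, 4
Rank v: 2, 3, 4, 5, 1
d = rank(u) − rank(v): 3, 0, -2, -4, 3; Σd² = 38
ρ = 1 − 6Σd² / [n(n²−1)] = 1 − 6×38 / (5×24) = 1 − 228/120 ≈ -0.900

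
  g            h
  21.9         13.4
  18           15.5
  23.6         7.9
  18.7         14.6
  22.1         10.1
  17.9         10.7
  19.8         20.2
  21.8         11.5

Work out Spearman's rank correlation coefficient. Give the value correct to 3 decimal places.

Rank g: 6, 2, 8, 3, 7, 1, 4, 5
Rank h: 5, 7, 1, 6, 2, 3, 8, 4
d = rank(g) − rank(h): 1, -5, 7, -3, 5, -2, -4, 1; Σd² = 130
ρ = 1 − 6Σd² / [n(n²−1)] = 1 − 6×130 / (8×63) = 1 − 780/504 ≈ -0.548

-0.548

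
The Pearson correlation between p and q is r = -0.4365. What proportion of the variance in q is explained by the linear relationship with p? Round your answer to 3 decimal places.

r² = (-0.4365)² = 0.191

0.191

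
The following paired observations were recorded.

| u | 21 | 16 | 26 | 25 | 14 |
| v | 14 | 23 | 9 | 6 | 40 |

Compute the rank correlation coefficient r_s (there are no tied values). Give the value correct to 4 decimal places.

Rank u: 3, 2, 5, 4, 1
Rank v: 3, 4, 2, 1, 5
d = rank(u) − rank(v): 0, -2, 3, 3, -4; Σd² = 38
ρ = 1 − 6Σd² / [n(n²−1)] = 1 − 6×38 / (5×24) = 1 − 228/120 ≈ -0.9000

-0.9000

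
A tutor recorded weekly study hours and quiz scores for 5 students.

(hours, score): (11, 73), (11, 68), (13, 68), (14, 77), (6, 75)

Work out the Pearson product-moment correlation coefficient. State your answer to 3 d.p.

-0.159

n = 5, Σx = 55, Σy = 361, Σx² = 643, Σy² = 26131, Σxy = 3963
nΣxy − ΣxΣy = 19815 − 19855 = -40
nΣx² − (Σx)² = 3215 − 3025 = 190; nΣy² − (Σy)² = 130655 − 130321 = 334
r = -40 / √(190 × 334) = -40 / 251.9127 ≈ -0.159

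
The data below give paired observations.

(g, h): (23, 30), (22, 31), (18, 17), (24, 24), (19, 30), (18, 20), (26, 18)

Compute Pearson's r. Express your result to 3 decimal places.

n = 7, Σg = 150, Σh = 170, Σg² = 3274, Σh² = 4350, Σgh = 3652
nΣgh − ΣgΣh = 25564 − 25500 = 64
nΣg² − (Σg)² = 22918 − 22500 = 418; nΣh² − (Σh)² = 30450 − 28900 = 1550
r = 64 / √(418 × 1550) = 64 / 804.9224 ≈ 0.080

0.080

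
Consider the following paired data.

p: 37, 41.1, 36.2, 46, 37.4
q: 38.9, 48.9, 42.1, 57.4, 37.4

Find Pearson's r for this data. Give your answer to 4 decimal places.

0.9495

n = 5, Σp = 197.7, Σq = 224.7, Σp² = 7883.41, Σq² = 10370.35, Σpq = 9012.27
nΣpq − ΣpΣq = 45061.35 − 44423.19 = 638.16
nΣp² − (Σp)² = 39417.05 − 39085.29 = 331.76; nΣq² − (Σq)² = 51851.75 − 50490.09 = 1361.66
r = 638.16 / √(331.76 × 1361.66) = 638.16 / 672.1193 ≈ 0.9495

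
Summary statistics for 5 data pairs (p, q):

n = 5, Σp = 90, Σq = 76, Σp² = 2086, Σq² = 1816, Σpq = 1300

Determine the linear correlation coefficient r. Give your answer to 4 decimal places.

-0.1225

r = (nΣpq − ΣpΣq) / √[(nΣp² − (Σp)²)(nΣq² − (Σq)²)]
Numerator: 5×1300 − 90×76 = -340
Denominator: √[(10430 − 8100)(9080 − 5776)] = √[2330 × 3304] = 2774.5847
r = -340 / 2774.5847 ≈ -0.1225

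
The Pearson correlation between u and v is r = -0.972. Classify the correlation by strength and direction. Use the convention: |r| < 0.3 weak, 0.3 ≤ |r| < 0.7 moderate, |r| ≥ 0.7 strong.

strong negative

r = -0.972 < 0 so the relationship is negative.
|r| = 0.972, which falls in the strong range.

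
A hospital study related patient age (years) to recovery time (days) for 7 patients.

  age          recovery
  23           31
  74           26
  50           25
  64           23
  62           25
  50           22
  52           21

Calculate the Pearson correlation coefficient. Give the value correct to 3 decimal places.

-0.522

n = 7, Σx = 375, Σy = 173, Σx² = 21649, Σy² = 4341, Σxy = 9101
nΣxy − ΣxΣy = 63707 − 64875 = -1168
nΣx² − (Σx)² = 151543 − 140625 = 10918; nΣy² − (Σy)² = 30387 − 29929 = 458
r = -1168 / √(10918 × 458) = -1168 / 2236.1673 ≈ -0.522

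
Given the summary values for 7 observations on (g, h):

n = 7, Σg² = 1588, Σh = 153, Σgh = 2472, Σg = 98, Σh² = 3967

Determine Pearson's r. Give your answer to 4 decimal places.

r = (nΣgh − ΣgΣh) / √[(nΣg² − (Σg)²)(nΣh² − (Σh)²)]
Numerator: 7×2472 − 98×153 = 2310
Denominator: √[(11116 − 9604)(27769 − 23409)] = √[1512 × 4360] = 2567.5514
r = 2310 / 2567.5514 ≈ 0.8997

0.8997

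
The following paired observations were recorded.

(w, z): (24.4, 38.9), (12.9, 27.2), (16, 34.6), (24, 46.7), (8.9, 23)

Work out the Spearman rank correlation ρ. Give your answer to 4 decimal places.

Rank w: 5, 2, 3, 4, 1
Rank z: 4, 2, 3, 5, 1
d = rank(w) − rank(z): 1, 0, 0, -1, 0; Σd² = 2
ρ = 1 − 6Σd² / [n(n²−1)] = 1 − 6×2 / (5×24) = 1 − 12/120 ≈ 0.9000

0.9000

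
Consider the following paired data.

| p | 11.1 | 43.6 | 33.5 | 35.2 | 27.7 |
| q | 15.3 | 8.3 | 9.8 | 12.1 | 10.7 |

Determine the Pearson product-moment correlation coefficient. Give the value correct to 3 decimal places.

n = 5, Σp = 151.1, Σq = 56.2, Σp² = 5152.75, Σq² = 659.92, Σpq = 1582.32
nΣpq − ΣpΣq = 7911.6 − 8491.82 = -580.22
nΣp² − (Σp)² = 25763.75 − 22831.21 = 2932.54; nΣq² − (Σq)² = 3299.6 − 3158.44 = 141.16
r = -580.22 / √(2932.54 × 141.16) = -580.22 / 643.3952 ≈ -0.902

-0.902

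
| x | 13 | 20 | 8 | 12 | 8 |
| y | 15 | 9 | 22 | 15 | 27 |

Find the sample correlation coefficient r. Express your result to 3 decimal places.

-0.921

n = 5, Σx = 61, Σy = 88, Σx² = 841, Σy² = 1744, Σxy = 947
nΣxy − ΣxΣy = 4735 − 5368 = -633
nΣx² − (Σx)² = 4205 − 3721 = 484; nΣy² − (Σy)² = 8720 − 7744 = 976
r = -633 / √(484 × 976) = -633 / 687.3020 ≈ -0.921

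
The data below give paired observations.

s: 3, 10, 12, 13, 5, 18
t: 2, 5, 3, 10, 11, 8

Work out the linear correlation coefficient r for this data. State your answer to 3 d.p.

0.239

n = 6, Σs = 61, Σt = 39, Σs² = 771, Σt² = 323, Σst = 421
nΣst − ΣsΣt = 2526 − 2379 = 147
nΣs² − (Σs)² = 4626 − 3721 = 905; nΣt² − (Σt)² = 1938 − 1521 = 417
r = 147 / √(905 × 417) = 147 / 614.3167 ≈ 0.239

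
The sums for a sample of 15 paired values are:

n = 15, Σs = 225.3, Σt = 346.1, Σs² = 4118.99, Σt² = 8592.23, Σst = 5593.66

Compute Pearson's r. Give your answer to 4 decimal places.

0.5920

r = (nΣst − ΣsΣt) / √[(nΣs² − (Σs)²)(nΣt² − (Σt)²)]
Numerator: 15×5593.66 − 225.3×346.1 = 5928.57
Denominator: √[(61784.85 − 50760.09)(128883.45 − 119785.21)] = √[11024.76 × 9098.24] = 10015.2839
r = 5928.57 / 10015.2839 ≈ 0.5920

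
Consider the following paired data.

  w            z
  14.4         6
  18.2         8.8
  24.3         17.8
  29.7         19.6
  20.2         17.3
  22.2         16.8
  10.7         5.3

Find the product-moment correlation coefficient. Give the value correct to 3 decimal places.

n = 7, Σw = 139.7, Σz = 91.6, Σw² = 3026.55, Σz² = 1424.06, Σwz = 2040.35
nΣwz − ΣwΣz = 14282.45 − 12796.52 = 1485.93
nΣw² − (Σw)² = 21185.85 − 19516.09 = 1669.76; nΣz² − (Σz)² = 9968.42 − 8390.56 = 1577.86
r = 1485.93 / √(1669.76 × 1577.86) = 1485.93 / 1623.1597 ≈ 0.915

0.915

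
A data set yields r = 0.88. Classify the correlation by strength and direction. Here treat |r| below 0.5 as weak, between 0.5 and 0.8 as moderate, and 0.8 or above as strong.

strong positive

r = 0.88 > 0 so the relationship is positive.
|r| = 0.88, which falls in the strong range.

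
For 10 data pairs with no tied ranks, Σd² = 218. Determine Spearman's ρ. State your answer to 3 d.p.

ρ = 1 − 6Σd² / [n(n²−1)] = 1 − 6×218 / (10×99)
  = 1 − 1308/990 = 1 − 1.3212 ≈ -0.321

-0.321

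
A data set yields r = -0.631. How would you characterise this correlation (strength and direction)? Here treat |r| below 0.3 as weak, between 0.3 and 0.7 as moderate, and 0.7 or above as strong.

r = -0.631 < 0 so the relationship is negative.
|r| = 0.631, which falls in the moderate range.

moderate negative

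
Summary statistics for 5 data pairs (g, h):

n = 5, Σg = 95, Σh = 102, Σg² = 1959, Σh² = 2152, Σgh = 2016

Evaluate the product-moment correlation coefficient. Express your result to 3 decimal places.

0.745

r = (nΣgh − ΣgΣh) / √[(nΣg² − (Σg)²)(nΣh² − (Σh)²)]
Numerator: 5×2016 − 95×102 = 390
Denominator: √[(9795 − 9025)(10760 − 10404)] = √[770 × 356] = 523.5647
r = 390 / 523.5647 ≈ 0.745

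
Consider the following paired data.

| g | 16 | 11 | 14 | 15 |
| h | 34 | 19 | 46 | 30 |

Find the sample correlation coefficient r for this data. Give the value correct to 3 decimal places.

0.568

n = 4, Σg = 56, Σh = 129, Σg² = 798, Σh² = 4533, Σgh = 1847
nΣgh − ΣgΣh = 7388 − 7224 = 164
nΣg² − (Σg)² = 3192 − 3136 = 56; nΣh² − (Σh)² = 18132 − 16641 = 1491
r = 164 / √(56 × 1491) = 164 / 288.9567 ≈ 0.568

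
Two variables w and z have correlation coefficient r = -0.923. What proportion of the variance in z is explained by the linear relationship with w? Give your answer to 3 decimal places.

0.852

r² = (-0.923)² = 0.852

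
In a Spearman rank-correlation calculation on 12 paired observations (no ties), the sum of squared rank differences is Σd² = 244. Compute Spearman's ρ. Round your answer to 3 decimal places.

0.147

ρ = 1 − 6Σd² / [n(n²−1)] = 1 − 6×244 / (12×143)
  = 1 − 1464/1716 = 1 − 0.8531 ≈ 0.147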